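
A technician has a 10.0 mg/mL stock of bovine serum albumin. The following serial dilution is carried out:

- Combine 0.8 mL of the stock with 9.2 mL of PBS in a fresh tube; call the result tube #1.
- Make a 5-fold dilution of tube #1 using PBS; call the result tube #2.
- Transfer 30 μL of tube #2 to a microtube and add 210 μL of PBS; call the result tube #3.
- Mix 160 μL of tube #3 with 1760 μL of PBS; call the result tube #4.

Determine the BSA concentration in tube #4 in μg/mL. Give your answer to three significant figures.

Step 1: 0.8 mL + 9.2 mL = 10 mL total → factor 10/0.8 = 12.5
Step 2: 5-fold → factor 5
Step 3: 30 μL + 210 μL = 240 μL total → factor 240/30 = 8
Step 4: 160 μL + 1760 μL = 1920 μL total → factor 1920/160 = 12
Overall dilution factor = 12.5 × 5 × 8 × 12 = 6000
Final = 10.0 mg/mL / 6000 = 0.001667 mg/mL = 1.67 μg/mL

1.67 μg/mL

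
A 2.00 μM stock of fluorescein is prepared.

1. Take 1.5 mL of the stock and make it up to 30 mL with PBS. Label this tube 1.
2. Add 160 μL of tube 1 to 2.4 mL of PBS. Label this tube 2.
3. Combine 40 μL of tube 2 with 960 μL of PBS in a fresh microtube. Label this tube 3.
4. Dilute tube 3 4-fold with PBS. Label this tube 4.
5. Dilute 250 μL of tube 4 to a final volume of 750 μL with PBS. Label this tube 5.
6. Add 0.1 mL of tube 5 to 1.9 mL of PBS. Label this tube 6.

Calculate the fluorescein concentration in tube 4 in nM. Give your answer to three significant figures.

Step 1: 1.5 mL brought to 30 mL → factor 30/1.5 = 20
Step 2: 160 μL + 2.4 mL = 2560 μL total → factor 2560/160 = 16
Step 3: 40 μL + 960 μL = 1000 μL total → factor 1000/40 = 25
Step 4: 4-fold → factor 4
Dilution factor through tube 4 = 20 × 16 × 25 × 4 = 32000
[tube 4] = 2.00 μM / 32000 = 6.250 × 10^-5 μM = 0.0625 nM

0.0625 nM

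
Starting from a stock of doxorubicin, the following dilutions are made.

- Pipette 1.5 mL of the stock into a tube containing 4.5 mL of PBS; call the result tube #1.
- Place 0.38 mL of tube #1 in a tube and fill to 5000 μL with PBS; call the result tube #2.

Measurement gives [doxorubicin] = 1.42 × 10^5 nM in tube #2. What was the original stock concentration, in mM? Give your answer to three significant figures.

7.47 mM

Step 1: 1.5 mL + 4.5 mL = 6 mL total → factor 6/1.5 = 4
Step 2: 0.38 mL brought to 5000 μL → factor 5/0.38 = 13.158
Overall dilution factor = 4 × 13.158 = 52.632
Stock = 1.42 × 10^5 nM × 52.632 = 7.474 × 10^6 nM = 7.47 mM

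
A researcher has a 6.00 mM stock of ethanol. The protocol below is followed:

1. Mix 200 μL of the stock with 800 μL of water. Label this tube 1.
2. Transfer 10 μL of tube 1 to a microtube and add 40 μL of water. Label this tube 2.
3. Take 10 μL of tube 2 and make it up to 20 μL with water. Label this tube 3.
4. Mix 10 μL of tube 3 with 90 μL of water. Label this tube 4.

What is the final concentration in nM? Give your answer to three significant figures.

1.20 × 10^4 nM

Step 1: 200 μL + 800 μL = 1000 μL total → factor 1000/200 = 5
Step 2: 10 μL + 40 μL = 50 μL total → factor 50/10 = 5
Step 3: 10 μL brought to 20 μL → factor 20/10 = 2
Step 4: 10 μL + 90 μL = 100 μL total → factor 100/10 = 10
Overall dilution factor = 5 × 5 × 2 × 10 = 500
Final = 6.00 mM / 500 = 0.01200 mM = 1.20 × 10^4 nM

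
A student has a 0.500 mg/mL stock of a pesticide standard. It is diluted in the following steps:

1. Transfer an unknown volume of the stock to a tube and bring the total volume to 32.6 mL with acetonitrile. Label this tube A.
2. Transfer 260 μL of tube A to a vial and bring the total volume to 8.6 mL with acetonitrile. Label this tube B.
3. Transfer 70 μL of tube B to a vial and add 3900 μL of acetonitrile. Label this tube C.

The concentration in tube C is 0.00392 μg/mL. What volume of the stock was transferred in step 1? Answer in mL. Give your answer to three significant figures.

0.479 mL

Step 1: v brought to 32.6 mL → factor = 32.6 mL/v
Step 2: 260 μL brought to 8.6 mL → factor 8600/260 = 33.077
Step 3: 70 μL + 3900 μL = 3970 μL total → factor 3970/70 = 56.714
Product of known-step factors = 1875.9
Overall factor = 0.500 mg/mL / (0.00392 μg/mL) = 1.2755 × 10^5
Step-1 factor = 1.2755 × 10^5 / 1875.9 = 67.993
v = 32.6 mL / 67.993 = 0.479 mL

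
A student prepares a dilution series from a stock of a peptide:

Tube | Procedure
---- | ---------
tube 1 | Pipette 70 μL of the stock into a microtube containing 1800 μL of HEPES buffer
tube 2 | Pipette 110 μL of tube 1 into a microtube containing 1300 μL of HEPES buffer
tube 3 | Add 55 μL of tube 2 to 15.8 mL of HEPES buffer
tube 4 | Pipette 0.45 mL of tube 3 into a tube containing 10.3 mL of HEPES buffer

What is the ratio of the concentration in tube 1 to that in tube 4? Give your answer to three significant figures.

Step 1: 70 μL + 1800 μL = 1870 μL total → factor 1870/70 = 26.714
Step 2: 110 μL + 1300 μL = 1410 μL total → factor 1410/110 = 12.818
Step 3: 55 μL + 15.8 mL = 15855 μL total → factor 15855/55 = 288.27
Step 4: 0.45 mL + 10.3 mL = 10.75 mL total → factor 10.75/0.45 = 23.889
Dilution factor to tube 1 = 26.714; to tube 4 = 2.3581 × 10^6
[tube 1]/[tube 4] = (factor to tube 4)/(factor to tube 1) = 2.3581 × 10^6/26.714 = 8.83 × 10^4

8.83 × 10^4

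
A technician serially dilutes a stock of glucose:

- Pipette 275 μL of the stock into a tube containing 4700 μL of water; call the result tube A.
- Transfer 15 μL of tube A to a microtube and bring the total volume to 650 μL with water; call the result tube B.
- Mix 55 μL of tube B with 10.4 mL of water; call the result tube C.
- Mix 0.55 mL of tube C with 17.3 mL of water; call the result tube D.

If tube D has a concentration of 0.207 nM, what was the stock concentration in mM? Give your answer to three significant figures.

1.00 mM

Step 1: 275 μL + 4700 μL = 4975 μL total → factor 4975/275 = 18.091
Step 2: 15 μL brought to 650 μL → factor 650/15 = 43.333
Step 3: 55 μL + 10.4 mL = 10455 μL total → factor 10455/55 = 190.09
Step 4: 0.55 mL + 17.3 mL = 17.85 mL total → factor 17.85/0.55 = 32.455
Overall dilution factor = 18.091 × 43.333 × 190.09 × 32.455 = 4.8364 × 10^6
Stock = 0.207 nM × 4.8364 × 10^6 = 1.001 × 10^6 nM = 1.00 mM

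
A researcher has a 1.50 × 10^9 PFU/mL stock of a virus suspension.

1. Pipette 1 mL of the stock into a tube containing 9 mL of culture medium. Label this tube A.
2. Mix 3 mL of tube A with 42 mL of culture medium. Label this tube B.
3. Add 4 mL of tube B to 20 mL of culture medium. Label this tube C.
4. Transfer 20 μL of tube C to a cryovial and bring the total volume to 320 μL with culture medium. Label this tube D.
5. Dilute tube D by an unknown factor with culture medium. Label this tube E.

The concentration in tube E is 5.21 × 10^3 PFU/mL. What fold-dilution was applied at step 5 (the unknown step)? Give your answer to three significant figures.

20.0-fold

Step 1: 1 mL + 9 mL = 10 mL total → factor 10/1 = 10
Step 2: 3 mL + 42 mL = 45 mL total → factor 45/3 = 15
Step 3: 4 mL + 20 mL = 24 mL total → factor 24/4 = 6
Step 4: 20 μL brought to 320 μL → factor 320/20 = 16
Step 5: unknown factor x
Product of known-step factors = 14400
Overall factor = 1.50 × 10^9 PFU/mL / (5.21 × 10^3 PFU/mL) = 2.8791 × 10^5
x = 2.8791 × 10^5 / 14400 = 20.0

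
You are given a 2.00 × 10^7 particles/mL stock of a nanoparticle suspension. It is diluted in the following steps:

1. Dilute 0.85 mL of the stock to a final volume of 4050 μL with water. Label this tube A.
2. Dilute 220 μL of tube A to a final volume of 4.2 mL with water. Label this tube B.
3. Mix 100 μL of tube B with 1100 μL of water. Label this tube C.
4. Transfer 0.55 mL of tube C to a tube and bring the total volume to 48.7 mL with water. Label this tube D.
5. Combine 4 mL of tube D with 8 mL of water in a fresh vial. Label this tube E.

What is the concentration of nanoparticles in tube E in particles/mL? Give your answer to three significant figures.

69.0 particles/mL

Step 1: 0.85 mL brought to 4050 μL → factor 4.05/0.85 = 4.7647
Step 2: 220 μL brought to 4.2 mL → factor 4200/220 = 19.091
Step 3: 100 μL + 1100 μL = 1200 μL total → factor 1200/100 = 12
Step 4: 0.55 mL brought to 48.7 mL → factor 48.7/0.55 = 88.545
Step 5: 4 mL + 8 mL = 12 mL total → factor 12/4 = 3
Overall dilution factor = 4.7647 × 19.091 × 12 × 88.545 × 3 = 2.8996 × 10^5
Final = 2.00 × 10^7 particles/mL / 2.8996 × 10^5 = 69.0 particles/mL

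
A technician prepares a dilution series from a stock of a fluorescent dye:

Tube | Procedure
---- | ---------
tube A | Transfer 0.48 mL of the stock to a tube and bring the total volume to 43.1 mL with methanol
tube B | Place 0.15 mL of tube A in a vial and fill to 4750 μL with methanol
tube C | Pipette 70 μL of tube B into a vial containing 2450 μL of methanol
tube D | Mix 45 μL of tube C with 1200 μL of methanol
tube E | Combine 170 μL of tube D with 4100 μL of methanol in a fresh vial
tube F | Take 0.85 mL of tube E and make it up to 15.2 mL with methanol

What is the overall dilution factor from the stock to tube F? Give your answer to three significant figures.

Step 1: 0.48 mL brought to 43.1 mL → factor 43.1/0.48 = 89.792
Step 2: 0.15 mL brought to 4750 μL → factor 4.75/0.15 = 31.667
Step 3: 70 μL + 2450 μL = 2520 μL total → factor 2520/70 = 36
Step 4: 45 μL + 1200 μL = 1245 μL total → factor 1245/45 = 27.667
Step 5: 170 μL + 4100 μL = 4270 μL total → factor 4270/170 = 25.118
Step 6: 0.85 mL brought to 15.2 mL → factor 15.2/0.85 = 17.882
Overall dilution factor = 89.792 × 31.667 × 36 × 27.667 × 25.118 × 17.882 = 1.272 × 10^9

1.27 × 10^9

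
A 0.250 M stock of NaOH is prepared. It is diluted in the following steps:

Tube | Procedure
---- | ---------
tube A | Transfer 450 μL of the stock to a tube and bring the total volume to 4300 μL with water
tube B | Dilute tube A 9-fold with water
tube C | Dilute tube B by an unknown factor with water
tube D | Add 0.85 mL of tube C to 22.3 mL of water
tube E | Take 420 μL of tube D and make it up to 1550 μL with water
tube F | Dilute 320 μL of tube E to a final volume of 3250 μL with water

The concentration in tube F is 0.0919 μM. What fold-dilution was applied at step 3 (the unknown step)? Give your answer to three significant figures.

31.0-fold

Step 1: 450 μL brought to 4300 μL → factor 4300/450 = 9.5556
Step 2: 9-fold → factor 9
Step 3: unknown factor x
Step 4: 0.85 mL + 22.3 mL = 23.15 mL total → factor 23.15/0.85 = 27.235
Step 5: 420 μL brought to 1550 μL → factor 1550/420 = 3.6905
Step 6: 320 μL brought to 3250 μL → factor 3250/320 = 10.156
Product of known-step factors = 87790
Overall factor = 0.250 M / (0.0919 μM) = 2.7203 × 10^6
x = 2.7203 × 10^6 / 87790 = 31.0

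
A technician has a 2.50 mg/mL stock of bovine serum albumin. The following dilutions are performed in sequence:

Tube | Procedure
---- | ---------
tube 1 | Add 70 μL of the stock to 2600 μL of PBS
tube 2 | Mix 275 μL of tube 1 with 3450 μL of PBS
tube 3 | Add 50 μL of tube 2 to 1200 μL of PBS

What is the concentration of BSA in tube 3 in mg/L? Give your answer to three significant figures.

Step 1: 70 μL + 2600 μL = 2670 μL total → factor 2670/70 = 38.143
Step 2: 275 μL + 3450 μL = 3725 μL total → factor 3725/275 = 13.545
Step 3: 50 μL + 1200 μL = 1250 μL total → factor 1250/50 = 25
Overall dilution factor = 38.143 × 13.545 × 25 = 12917
Final = 2.50 mg/mL / 12917 = 0.0001936 mg/mL = 0.194 mg/L

0.194 mg/L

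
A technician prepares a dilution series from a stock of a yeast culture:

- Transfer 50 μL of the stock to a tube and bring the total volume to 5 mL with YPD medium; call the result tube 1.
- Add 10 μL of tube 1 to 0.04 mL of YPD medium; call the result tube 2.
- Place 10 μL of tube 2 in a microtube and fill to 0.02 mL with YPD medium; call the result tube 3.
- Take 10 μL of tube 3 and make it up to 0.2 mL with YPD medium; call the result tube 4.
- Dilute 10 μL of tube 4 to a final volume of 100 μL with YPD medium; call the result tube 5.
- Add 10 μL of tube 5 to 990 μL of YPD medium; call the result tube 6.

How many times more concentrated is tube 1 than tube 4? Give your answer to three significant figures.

200

Step 1: 50 μL brought to 5 mL → factor 5000/50 = 100
Step 2: 10 μL + 0.04 mL = 50 μL total → factor 50/10 = 5
Step 3: 10 μL brought to 0.02 mL → factor 20/10 = 2
Step 4: 10 μL brought to 0.2 mL → factor 200/10 = 20
Dilution factor to tube 1 = 100; to tube 4 = 20000
[tube 1]/[tube 4] = (factor to tube 4)/(factor to tube 1) = 20000/100 = 200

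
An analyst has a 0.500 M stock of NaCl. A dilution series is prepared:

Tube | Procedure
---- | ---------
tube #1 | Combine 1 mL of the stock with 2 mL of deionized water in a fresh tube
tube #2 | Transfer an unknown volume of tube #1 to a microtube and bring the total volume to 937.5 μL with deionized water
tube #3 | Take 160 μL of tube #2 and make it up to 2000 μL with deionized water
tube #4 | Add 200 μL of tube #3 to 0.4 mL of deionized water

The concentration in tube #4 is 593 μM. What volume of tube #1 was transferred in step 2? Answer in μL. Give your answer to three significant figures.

125 μL

Step 1: 1 mL + 2 mL = 3 mL total → factor 3/1 = 3
Step 2: v brought to 937.5 μL → factor = 937.5 μL/v
Step 3: 160 μL brought to 2000 μL → factor 2000/160 = 12.5
Step 4: 200 μL + 0.4 mL = 600 μL total → factor 600/200 = 3
Product of known-step factors = 112.5
Overall factor = 0.500 M / (593 μM) = 843.17
Step-2 factor = 843.17 / 112.5 = 7.4948
v = 937.5 μL / 7.4948 = 125 μL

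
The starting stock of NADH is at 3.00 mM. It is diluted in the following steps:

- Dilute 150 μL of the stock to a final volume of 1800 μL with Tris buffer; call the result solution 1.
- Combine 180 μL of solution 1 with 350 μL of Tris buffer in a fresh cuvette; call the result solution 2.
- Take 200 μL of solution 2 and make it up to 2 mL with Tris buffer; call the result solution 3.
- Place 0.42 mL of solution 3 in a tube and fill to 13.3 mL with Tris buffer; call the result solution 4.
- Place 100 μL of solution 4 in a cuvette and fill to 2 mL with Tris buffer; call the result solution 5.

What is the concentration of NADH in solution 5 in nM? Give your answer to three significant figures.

Step 1: 150 μL brought to 1800 μL → factor 1800/150 = 12
Step 2: 180 μL + 350 μL = 530 μL total → factor 530/180 = 2.9444
Step 3: 200 μL brought to 2 mL → factor 2000/200 = 10
Step 4: 0.42 mL brought to 13.3 mL → factor 13.3/0.42 = 31.667
Step 5: 100 μL brought to 2 mL → factor 2000/100 = 20
Overall dilution factor = 12 × 2.9444 × 10 × 31.667 × 20 = 2.2378 × 10^5
Final = 3.00 mM / 2.2378 × 10^5 = 1.341 × 10^-5 mM = 13.4 nM

13.4 nM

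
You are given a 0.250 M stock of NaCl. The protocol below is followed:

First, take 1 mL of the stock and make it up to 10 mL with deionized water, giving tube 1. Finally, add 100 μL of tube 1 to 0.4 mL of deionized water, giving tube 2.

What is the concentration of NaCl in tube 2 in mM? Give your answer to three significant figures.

Step 1: 1 mL brought to 10 mL → factor 10/1 = 10
Step 2: 100 μL + 0.4 mL = 500 μL total → factor 500/100 = 5
Overall dilution factor = 10 × 5 = 50
Final = 0.250 M / 50 = 0.005000 M = 5.00 mM

5.00 mM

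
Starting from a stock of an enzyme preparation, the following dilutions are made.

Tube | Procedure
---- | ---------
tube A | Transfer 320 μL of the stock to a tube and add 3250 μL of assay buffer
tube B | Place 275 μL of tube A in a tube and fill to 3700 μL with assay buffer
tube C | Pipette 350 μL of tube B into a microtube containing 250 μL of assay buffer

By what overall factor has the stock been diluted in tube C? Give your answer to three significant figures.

257

Step 1: 320 μL + 3250 μL = 3570 μL total → factor 3570/320 = 11.156
Step 2: 275 μL brought to 3700 μL → factor 3700/275 = 13.455
Step 3: 350 μL + 250 μL = 600 μL total → factor 600/350 = 1.7143
Overall dilution factor = 11.156 × 13.455 × 1.7143 = 257.32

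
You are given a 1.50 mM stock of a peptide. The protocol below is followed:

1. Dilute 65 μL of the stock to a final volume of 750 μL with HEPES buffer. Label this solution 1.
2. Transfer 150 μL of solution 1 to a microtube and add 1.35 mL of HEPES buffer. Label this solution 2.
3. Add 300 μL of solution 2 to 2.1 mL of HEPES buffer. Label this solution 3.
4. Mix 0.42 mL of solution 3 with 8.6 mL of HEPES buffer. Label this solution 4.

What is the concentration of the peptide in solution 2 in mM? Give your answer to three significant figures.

0.0130 mM

Step 1: 65 μL brought to 750 μL → factor 750/65 = 11.538
Step 2: 150 μL + 1.35 mL = 1500 μL total → factor 1500/150 = 10
Dilution factor through solution 2 = 11.538 × 10 = 115.38
[solution 2] = 1.50 mM / 115.38 = 0.0130 mM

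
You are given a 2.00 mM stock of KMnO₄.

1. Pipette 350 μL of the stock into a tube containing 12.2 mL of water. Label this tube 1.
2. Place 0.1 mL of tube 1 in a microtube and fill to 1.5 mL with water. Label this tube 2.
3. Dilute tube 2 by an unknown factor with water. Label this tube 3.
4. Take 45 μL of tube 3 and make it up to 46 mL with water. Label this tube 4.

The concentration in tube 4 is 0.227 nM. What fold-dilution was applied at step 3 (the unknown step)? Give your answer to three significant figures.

16.0-fold

Step 1: 350 μL + 12.2 mL = 12550 μL total → factor 12550/350 = 35.857
Step 2: 0.1 mL brought to 1.5 mL → factor 1.5/0.1 = 15
Step 3: unknown factor x
Step 4: 45 μL brought to 46 mL → factor 46000/45 = 1022.2
Product of known-step factors = 5.4981 × 10^5
Overall factor = 2.00 mM / (0.227 nM) = 8.8106 × 10^6
x = 8.8106 × 10^6 / 5.4981 × 10^5 = 16.0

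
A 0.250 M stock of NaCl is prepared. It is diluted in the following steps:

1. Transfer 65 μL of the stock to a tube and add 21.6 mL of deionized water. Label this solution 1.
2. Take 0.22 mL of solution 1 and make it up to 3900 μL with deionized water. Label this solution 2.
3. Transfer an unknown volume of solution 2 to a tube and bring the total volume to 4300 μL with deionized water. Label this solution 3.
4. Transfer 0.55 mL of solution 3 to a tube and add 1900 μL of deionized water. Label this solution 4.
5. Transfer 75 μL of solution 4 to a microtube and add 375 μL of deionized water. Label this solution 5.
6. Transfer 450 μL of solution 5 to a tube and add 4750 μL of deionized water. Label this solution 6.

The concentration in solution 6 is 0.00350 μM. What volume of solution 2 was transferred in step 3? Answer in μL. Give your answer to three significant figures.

Step 1: 65 μL + 21.6 mL = 21665 μL total → factor 21665/65 = 333.31
Step 2: 0.22 mL brought to 3900 μL → factor 3.9/0.22 = 17.727
Step 3: v brought to 4300 μL → factor = 4300 μL/v
Step 4: 0.55 mL + 1900 μL = 2.45 mL total → factor 2.45/0.55 = 4.4545
Step 5: 75 μL + 375 μL = 450 μL total → factor 450/75 = 6
Step 6: 450 μL + 4750 μL = 5200 μL total → factor 5200/450 = 11.556
Product of known-step factors = 1.8249 × 10^6
Overall factor = 0.250 M / (0.00350 μM) = 7.1429 × 10^7
Step-3 factor = 7.1429 × 10^7 / 1.8249 × 10^6 = 39.142
v = 4300 μL / 39.142 = 110 μL

110 μL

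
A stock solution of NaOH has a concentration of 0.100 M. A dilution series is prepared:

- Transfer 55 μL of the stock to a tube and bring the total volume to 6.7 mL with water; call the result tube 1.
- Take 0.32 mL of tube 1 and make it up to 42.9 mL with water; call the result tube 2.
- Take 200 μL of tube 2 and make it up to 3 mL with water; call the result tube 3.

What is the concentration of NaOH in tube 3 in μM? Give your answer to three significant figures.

0.408 μM

Step 1: 55 μL brought to 6.7 mL → factor 6700/55 = 121.82
Step 2: 0.32 mL brought to 42.9 mL → factor 42.9/0.32 = 134.06
Step 3: 200 μL brought to 3 mL → factor 3000/200 = 15
Overall dilution factor = 121.82 × 134.06 × 15 = 2.4497 × 10^5
Final = 0.100 M / 2.4497 × 10^5 = 4.082 × 10^-7 M = 0.408 μM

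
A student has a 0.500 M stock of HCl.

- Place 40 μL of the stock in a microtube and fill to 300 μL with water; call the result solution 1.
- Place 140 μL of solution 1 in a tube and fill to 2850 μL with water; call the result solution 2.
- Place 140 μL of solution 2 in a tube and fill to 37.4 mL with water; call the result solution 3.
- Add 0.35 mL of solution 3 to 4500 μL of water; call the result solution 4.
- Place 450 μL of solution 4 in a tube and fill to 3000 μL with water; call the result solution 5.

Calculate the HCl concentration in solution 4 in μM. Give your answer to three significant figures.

Step 1: 40 μL brought to 300 μL → factor 300/40 = 7.5
Step 2: 140 μL brought to 2850 μL → factor 2850/140 = 20.357
Step 3: 140 μL brought to 37.4 mL → factor 37400/140 = 267.14
Step 4: 0.35 mL + 4500 μL = 4.85 mL total → factor 4.85/0.35 = 13.857
Dilution factor through solution 4 = 7.5 × 20.357 × 267.14 × 13.857 = 5.6519 × 10^5
[solution 4] = 0.500 M / 5.6519 × 10^5 = 8.847 × 10^-7 M = 0.885 μM

0.885 μM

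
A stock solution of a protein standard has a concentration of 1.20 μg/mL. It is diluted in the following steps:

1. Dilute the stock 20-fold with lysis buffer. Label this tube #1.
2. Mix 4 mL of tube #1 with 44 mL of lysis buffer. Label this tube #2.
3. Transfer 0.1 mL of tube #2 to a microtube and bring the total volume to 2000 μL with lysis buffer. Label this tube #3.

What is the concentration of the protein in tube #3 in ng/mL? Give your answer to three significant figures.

0.250 ng/mL

Step 1: 20-fold → factor 20
Step 2: 4 mL + 44 mL = 48 mL total → factor 48/4 = 12
Step 3: 0.1 mL brought to 2000 μL → factor 2/0.1 = 20
Overall dilution factor = 20 × 12 × 20 = 4800
Final = 1.20 μg/mL / 4800 = 0.0002500 μg/mL = 0.250 ng/mL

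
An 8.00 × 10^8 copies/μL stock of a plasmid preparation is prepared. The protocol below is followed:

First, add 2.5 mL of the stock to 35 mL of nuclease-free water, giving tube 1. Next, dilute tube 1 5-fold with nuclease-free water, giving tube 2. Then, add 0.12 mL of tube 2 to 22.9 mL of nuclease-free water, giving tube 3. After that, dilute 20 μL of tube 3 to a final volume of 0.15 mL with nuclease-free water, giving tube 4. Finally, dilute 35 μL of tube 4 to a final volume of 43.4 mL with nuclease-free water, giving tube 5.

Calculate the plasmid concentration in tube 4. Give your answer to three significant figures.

Step 1: 2.5 mL + 35 mL = 37.5 mL total → factor 37.5/2.5 = 15
Step 2: 5-fold → factor 5
Step 3: 0.12 mL + 22.9 mL = 23.02 mL total → factor 23.02/0.12 = 191.83
Step 4: 20 μL brought to 0.15 mL → factor 150/20 = 7.5
Dilution factor through tube 4 = 15 × 5 × 191.83 × 7.5 = 1.0791 × 10^5
[tube 4] = 8.00 × 10^8 copies/μL / 1.0791 × 10^5 = 7.41 × 10^3 copies/μL

7.41 × 10^3 copies/μL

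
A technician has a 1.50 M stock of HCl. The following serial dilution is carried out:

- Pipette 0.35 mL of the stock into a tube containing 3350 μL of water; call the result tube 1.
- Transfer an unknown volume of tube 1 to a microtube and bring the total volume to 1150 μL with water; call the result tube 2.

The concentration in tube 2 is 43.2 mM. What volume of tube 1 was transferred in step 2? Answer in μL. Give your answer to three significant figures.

350 μL

Step 1: 0.35 mL + 3350 μL = 3.7 mL total → factor 3.7/0.35 = 10.571
Step 2: v brought to 1150 μL → factor = 1150 μL/v
Product of known-step factors = 10.571
Overall factor = 1.50 M / (43.2 mM) = 34.722
Step-2 factor = 34.722 / 10.571 = 3.2845
v = 1150 μL / 3.2845 = 350 μL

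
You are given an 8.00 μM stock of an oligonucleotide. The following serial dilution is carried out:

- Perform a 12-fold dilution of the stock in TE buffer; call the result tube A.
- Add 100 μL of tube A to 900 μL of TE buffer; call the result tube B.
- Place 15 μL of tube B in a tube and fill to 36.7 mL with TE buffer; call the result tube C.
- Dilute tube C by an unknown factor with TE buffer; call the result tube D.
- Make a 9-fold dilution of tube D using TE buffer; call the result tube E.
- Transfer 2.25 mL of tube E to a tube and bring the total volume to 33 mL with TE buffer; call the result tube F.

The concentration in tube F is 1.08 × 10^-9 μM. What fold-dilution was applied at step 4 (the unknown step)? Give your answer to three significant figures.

Step 1: 12-fold → factor 12
Step 2: 100 μL + 900 μL = 1000 μL total → factor 1000/100 = 10
Step 3: 15 μL brought to 36.7 mL → factor 36700/15 = 2446.7
Step 4: unknown factor x
Step 5: 9-fold → factor 9
Step 6: 2.25 mL brought to 33 mL → factor 33/2.25 = 14.667
Product of known-step factors = 3.8755 × 10^7
Overall factor = 8.00 μM / (1.08 × 10^-9 μM) = 7.4074 × 10^9
x = 7.4074 × 10^9 / 3.8755 × 10^7 = 191

191-fold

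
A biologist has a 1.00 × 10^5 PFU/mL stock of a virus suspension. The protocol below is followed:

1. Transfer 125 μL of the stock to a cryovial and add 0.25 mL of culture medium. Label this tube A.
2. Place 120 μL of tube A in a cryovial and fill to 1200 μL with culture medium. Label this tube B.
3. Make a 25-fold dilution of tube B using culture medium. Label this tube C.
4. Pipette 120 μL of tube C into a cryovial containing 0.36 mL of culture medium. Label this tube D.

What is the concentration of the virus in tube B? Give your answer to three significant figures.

3.33 × 10^3 PFU/mL

Step 1: 125 μL + 0.25 mL = 375 μL total → factor 375/125 = 3
Step 2: 120 μL brought to 1200 μL → factor 1200/120 = 10
Dilution factor through tube B = 3 × 10 = 30
[tube B] = 1.00 × 10^5 PFU/mL / 30 = 3.33 × 10^3 PFU/mL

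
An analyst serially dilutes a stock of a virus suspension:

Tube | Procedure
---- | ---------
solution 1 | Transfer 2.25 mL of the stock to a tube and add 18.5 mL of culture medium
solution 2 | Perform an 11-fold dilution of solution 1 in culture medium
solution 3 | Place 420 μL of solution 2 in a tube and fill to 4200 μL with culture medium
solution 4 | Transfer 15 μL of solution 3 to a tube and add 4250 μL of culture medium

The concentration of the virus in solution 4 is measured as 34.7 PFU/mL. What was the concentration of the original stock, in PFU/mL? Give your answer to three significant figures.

Step 1: 2.25 mL + 18.5 mL = 20.75 mL total → factor 20.75/2.25 = 9.2222
Step 2: 11-fold → factor 11
Step 3: 420 μL brought to 4200 μL → factor 4200/420 = 10
Step 4: 15 μL + 4250 μL = 4265 μL total → factor 4265/15 = 284.33
Overall dilution factor = 9.2222 × 11 × 10 × 284.33 = 2.8844 × 10^5
Stock = 34.7 PFU/mL × 2.8844 × 10^5 = 1.00 × 10^7 PFU/mL

1.00 × 10^7 PFU/mL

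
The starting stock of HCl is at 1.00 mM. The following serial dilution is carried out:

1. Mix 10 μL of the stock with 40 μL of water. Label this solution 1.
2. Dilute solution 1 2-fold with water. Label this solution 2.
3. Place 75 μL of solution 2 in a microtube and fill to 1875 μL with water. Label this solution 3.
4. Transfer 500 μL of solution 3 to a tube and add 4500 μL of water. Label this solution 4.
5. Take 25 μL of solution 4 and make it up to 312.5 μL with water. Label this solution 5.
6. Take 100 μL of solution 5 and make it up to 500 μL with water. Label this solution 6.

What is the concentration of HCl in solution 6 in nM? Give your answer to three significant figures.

6.40 nM

Step 1: 10 μL + 40 μL = 50 μL total → factor 50/10 = 5
Step 2: 2-fold → factor 2
Step 3: 75 μL brought to 1875 μL → factor 1875/75 = 25
Step 4: 500 μL + 4500 μL = 5000 μL total → factor 5000/500 = 10
Step 5: 25 μL brought to 312.5 μL → factor 312.5/25 = 12.5
Step 6: 100 μL brought to 500 μL → factor 500/100 = 5
Overall dilution factor = 5 × 2 × 25 × 10 × 12.5 × 5 = 1.5625 × 10^5
Final = 1.00 mM / 1.5625 × 10^5 = 6.400 × 10^-6 mM = 6.40 nM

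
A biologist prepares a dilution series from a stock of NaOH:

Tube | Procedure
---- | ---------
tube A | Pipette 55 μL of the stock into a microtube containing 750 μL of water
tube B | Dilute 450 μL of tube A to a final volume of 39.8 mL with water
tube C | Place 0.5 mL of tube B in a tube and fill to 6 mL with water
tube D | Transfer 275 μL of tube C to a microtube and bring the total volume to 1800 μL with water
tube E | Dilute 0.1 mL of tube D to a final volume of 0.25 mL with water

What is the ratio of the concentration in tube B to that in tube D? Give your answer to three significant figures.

Step 1: 55 μL + 750 μL = 805 μL total → factor 805/55 = 14.636
Step 2: 450 μL brought to 39.8 mL → factor 39800/450 = 88.444
Step 3: 0.5 mL brought to 6 mL → factor 6/0.5 = 12
Step 4: 275 μL brought to 1800 μL → factor 1800/275 = 6.5455
Dilution factor to tube B = 1294.5; to tube D = 1.0168 × 10^5
[tube B]/[tube D] = (factor to tube D)/(factor to tube B) = 1.0168 × 10^5/1294.5 = 78.5

78.5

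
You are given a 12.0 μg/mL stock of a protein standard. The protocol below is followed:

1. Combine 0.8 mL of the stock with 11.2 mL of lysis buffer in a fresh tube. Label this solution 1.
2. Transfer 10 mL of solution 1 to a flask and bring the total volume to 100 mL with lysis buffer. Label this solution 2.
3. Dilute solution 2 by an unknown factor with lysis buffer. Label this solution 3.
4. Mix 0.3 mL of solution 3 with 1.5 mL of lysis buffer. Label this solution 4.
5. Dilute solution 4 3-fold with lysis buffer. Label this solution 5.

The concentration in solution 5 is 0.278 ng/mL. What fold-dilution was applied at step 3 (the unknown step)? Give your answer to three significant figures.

Step 1: 0.8 mL + 11.2 mL = 12 mL total → factor 12/0.8 = 15
Step 2: 10 mL brought to 100 mL → factor 100/10 = 10
Step 3: unknown factor x
Step 4: 0.3 mL + 1.5 mL = 1.8 mL total → factor 1.8/0.3 = 6
Step 5: 3-fold → factor 3
Product of known-step factors = 2700
Overall factor = 12.0 μg/mL / (0.278 ng/mL) = 43165
x = 43165 / 2700 = 16.0

16.0-fold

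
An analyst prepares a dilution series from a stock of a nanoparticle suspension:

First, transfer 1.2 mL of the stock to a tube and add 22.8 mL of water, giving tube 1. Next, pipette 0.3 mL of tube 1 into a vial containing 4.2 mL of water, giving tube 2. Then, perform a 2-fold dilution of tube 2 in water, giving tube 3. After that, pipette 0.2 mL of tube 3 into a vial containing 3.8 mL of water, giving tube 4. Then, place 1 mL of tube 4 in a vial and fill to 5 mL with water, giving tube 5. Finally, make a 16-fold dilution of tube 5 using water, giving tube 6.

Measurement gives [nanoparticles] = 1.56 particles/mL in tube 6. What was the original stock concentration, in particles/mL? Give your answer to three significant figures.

Step 1: 1.2 mL + 22.8 mL = 24 mL total → factor 24/1.2 = 20
Step 2: 0.3 mL + 4.2 mL = 4.5 mL total → factor 4.5/0.3 = 15
Step 3: 2-fold → factor 2
Step 4: 0.2 mL + 3.8 mL = 4 mL total → factor 4/0.2 = 20
Step 5: 1 mL brought to 5 mL → factor 5/1 = 5
Step 6: 16-fold → factor 16
Overall dilution factor = 20 × 15 × 2 × 20 × 5 × 16 = 9.6 × 10^5
Stock = 1.56 particles/mL × 9.6 × 10^5 = 1.50 × 10^6 particles/mL

1.50 × 10^6 particles/mL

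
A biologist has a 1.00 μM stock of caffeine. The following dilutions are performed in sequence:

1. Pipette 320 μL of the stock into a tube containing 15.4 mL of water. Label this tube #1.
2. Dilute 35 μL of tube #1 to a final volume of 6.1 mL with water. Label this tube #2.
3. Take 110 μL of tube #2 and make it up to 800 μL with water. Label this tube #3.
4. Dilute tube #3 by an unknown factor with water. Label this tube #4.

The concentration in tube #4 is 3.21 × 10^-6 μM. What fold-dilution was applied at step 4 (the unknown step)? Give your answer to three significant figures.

5.00-fold

Step 1: 320 μL + 15.4 mL = 15720 μL total → factor 15720/320 = 49.125
Step 2: 35 μL brought to 6.1 mL → factor 6100/35 = 174.29
Step 3: 110 μL brought to 800 μL → factor 800/110 = 7.2727
Step 4: unknown factor x
Product of known-step factors = 62268
Overall factor = 1.00 μM / (3.21 × 10^-6 μM) = 3.1153 × 10^5
x = 3.1153 × 10^5 / 62268 = 5.00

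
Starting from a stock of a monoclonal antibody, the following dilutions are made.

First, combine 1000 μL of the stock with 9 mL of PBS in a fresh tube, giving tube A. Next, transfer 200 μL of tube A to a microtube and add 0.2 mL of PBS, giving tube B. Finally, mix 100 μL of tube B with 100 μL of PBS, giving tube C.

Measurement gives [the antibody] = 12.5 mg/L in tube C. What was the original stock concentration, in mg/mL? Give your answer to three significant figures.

0.500 mg/mL

Step 1: 1000 μL + 9 mL = 10000 μL total → factor 10000/1000 = 10
Step 2: 200 μL + 0.2 mL = 400 μL total → factor 400/200 = 2
Step 3: 100 μL + 100 μL = 200 μL total → factor 200/100 = 2
Overall dilution factor = 10 × 2 × 2 = 40
Stock = 12.5 mg/L × 40 = 500.0 mg/L = 0.500 mg/mL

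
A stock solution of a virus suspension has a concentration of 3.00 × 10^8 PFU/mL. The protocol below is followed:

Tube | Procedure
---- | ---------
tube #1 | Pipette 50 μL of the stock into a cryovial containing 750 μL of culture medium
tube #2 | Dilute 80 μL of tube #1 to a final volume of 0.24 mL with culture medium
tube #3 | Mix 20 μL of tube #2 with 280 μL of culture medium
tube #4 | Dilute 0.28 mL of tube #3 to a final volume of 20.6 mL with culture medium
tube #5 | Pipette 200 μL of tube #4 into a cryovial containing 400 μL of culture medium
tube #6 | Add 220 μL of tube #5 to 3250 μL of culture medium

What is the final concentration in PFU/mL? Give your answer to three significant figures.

120 PFU/mL

Step 1: 50 μL + 750 μL = 800 μL total → factor 800/50 = 16
Step 2: 80 μL brought to 0.24 mL → factor 240/80 = 3
Step 3: 20 μL + 280 μL = 300 μL total → factor 300/20 = 15
Step 4: 0.28 mL brought to 20.6 mL → factor 20.6/0.28 = 73.571
Step 5: 200 μL + 400 μL = 600 μL total → factor 600/200 = 3
Step 6: 220 μL + 3250 μL = 3470 μL total → factor 3470/220 = 15.773
Overall dilution factor = 16 × 3 × 15 × 73.571 × 3 × 15.773 = 2.5065 × 10^6
Final = 3.00 × 10^8 PFU/mL / 2.5065 × 10^6 = 120 PFU/mL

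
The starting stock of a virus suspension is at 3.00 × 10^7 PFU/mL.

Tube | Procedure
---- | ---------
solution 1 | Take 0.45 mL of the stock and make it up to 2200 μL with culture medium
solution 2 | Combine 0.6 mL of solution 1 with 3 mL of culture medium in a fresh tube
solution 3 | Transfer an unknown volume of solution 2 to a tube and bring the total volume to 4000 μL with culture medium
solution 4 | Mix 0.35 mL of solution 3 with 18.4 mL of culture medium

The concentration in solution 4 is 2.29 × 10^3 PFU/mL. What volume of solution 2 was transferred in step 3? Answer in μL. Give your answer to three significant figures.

Step 1: 0.45 mL brought to 2200 μL → factor 2.2/0.45 = 4.8889
Step 2: 0.6 mL + 3 mL = 3.6 mL total → factor 3.6/0.6 = 6
Step 3: v brought to 4000 μL → factor = 4000 μL/v
Step 4: 0.35 mL + 18.4 mL = 18.75 mL total → factor 18.75/0.35 = 53.571
Product of known-step factors = 1571.4
Overall factor = 3.00 × 10^7 PFU/mL / (2.29 × 10^3 PFU/mL) = 13100
Step-3 factor = 13100 / 1571.4 = 8.3366
v = 4000 μL / 8.3366 = 480 μL

480 μL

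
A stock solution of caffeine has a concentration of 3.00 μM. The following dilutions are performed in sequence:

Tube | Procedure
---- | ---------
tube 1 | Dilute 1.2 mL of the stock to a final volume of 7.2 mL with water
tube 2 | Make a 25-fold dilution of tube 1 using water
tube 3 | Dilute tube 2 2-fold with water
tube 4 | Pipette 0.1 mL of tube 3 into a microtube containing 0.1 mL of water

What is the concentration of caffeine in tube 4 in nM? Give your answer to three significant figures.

Step 1: 1.2 mL brought to 7.2 mL → factor 7.2/1.2 = 6
Step 2: 25-fold → factor 25
Step 3: 2-fold → factor 2
Step 4: 0.1 mL + 0.1 mL = 0.2 mL total → factor 0.2/0.1 = 2
Overall dilution factor = 6 × 25 × 2 × 2 = 600
Final = 3.00 μM / 600 = 0.005000 μM = 5.00 nM

5.00 nM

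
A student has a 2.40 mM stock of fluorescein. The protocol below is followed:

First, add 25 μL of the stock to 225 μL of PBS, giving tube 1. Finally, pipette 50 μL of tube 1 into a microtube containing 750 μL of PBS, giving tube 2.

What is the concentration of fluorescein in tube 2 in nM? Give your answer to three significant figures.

Step 1: 25 μL + 225 μL = 250 μL total → factor 250/25 = 10
Step 2: 50 μL + 750 μL = 800 μL total → factor 800/50 = 16
Overall dilution factor = 10 × 16 = 160
Final = 2.40 mM / 160 = 0.01500 mM = 1.50 × 10^4 nM

1.50 × 10^4 nM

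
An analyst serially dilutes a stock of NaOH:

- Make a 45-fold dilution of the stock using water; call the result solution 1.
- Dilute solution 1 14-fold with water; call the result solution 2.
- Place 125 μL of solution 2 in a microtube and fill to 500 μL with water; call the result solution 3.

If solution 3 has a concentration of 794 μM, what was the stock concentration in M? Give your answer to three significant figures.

2.00 M

Step 1: 45-fold → factor 45
Step 2: 14-fold → factor 14
Step 3: 125 μL brought to 500 μL → factor 500/125 = 4
Overall dilution factor = 45 × 14 × 4 = 2520
Stock = 794 μM × 2520 = 2.001 × 10^6 μM = 2.00 M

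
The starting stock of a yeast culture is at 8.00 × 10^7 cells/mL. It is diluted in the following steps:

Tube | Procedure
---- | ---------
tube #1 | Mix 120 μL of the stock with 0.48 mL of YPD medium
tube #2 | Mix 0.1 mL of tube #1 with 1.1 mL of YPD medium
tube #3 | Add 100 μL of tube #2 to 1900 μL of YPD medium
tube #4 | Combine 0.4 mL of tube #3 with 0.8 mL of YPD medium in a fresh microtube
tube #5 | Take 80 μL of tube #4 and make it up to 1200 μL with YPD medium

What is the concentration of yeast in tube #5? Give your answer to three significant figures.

Step 1: 120 μL + 0.48 mL = 600 μL total → factor 600/120 = 5
Step 2: 0.1 mL + 1.1 mL = 1.2 mL total → factor 1.2/0.1 = 12
Step 3: 100 μL + 1900 μL = 2000 μL total → factor 2000/100 = 20
Step 4: 0.4 mL + 0.8 mL = 1.2 mL total → factor 1.2/0.4 = 3
Step 5: 80 μL brought to 1200 μL → factor 1200/80 = 15
Overall dilution factor = 5 × 12 × 20 × 3 × 15 = 54000
Final = 8.00 × 10^7 cells/mL / 54000 = 1.48 × 10^3 cells/mL

1.48 × 10^3 cells/mL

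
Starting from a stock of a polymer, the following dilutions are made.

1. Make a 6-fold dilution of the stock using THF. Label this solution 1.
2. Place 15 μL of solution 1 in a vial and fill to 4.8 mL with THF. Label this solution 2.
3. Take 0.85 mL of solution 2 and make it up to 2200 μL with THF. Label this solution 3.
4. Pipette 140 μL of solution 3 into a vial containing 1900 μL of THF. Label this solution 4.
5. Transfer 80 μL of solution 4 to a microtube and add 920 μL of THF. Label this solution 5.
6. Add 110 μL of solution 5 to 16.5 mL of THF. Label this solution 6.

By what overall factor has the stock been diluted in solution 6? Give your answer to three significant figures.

1.37 × 10^8

Step 1: 6-fold → factor 6
Step 2: 15 μL brought to 4.8 mL → factor 4800/15 = 320
Step 3: 0.85 mL brought to 2200 μL → factor 2.2/0.85 = 2.5882
Step 4: 140 μL + 1900 μL = 2040 μL total → factor 2040/140 = 14.571
Step 5: 80 μL + 920 μL = 1000 μL total → factor 1000/80 = 12.5
Step 6: 110 μL + 16.5 mL = 16610 μL total → factor 16610/110 = 151
Overall dilution factor = 6 × 320 × 2.5882 × 14.571 × 12.5 × 151 = 1.3668 × 10^8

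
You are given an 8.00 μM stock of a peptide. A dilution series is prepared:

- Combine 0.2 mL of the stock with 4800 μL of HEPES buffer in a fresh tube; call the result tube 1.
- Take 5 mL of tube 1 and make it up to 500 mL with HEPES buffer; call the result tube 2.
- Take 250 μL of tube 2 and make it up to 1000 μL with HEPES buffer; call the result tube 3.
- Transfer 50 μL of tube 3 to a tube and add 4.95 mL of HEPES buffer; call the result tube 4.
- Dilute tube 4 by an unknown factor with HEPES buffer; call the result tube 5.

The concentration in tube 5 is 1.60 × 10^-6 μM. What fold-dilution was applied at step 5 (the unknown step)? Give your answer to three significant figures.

Step 1: 0.2 mL + 4800 μL = 5 mL total → factor 5/0.2 = 25
Step 2: 5 mL brought to 500 mL → factor 500/5 = 100
Step 3: 250 μL brought to 1000 μL → factor 1000/250 = 4
Step 4: 50 μL + 4.95 mL = 5000 μL total → factor 5000/50 = 100
Step 5: unknown factor x
Product of known-step factors = 1 × 10^6
Overall factor = 8.00 μM / (1.60 × 10^-6 μM) = 5 × 10^6
x = 5 × 10^6 / 1 × 10^6 = 5.00

5.00-fold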